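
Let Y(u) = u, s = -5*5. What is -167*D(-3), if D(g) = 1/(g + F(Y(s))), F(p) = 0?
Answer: 167/3 ≈ 55.667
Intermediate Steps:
s = -25
D(g) = 1/g (D(g) = 1/(g + 0) = 1/g)
-167*D(-3) = -167/(-3) = -167*(-⅓) = 167/3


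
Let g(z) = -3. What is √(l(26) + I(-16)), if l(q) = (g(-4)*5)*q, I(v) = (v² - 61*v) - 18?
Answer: 2*√206 ≈ 28.705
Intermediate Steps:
I(v) = -18 + v² - 61*v
l(q) = -15*q (l(q) = (-3*5)*q = -15*q)
√(l(26) + I(-16)) = √(-15*26 + (-18 + (-16)² - 61*(-16))) = √(-390 + (-18 + 256 + 976)) = √(-390 + 1214) = √824 = 2*√206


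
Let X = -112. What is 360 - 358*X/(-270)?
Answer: 28552/135 ≈ 211.50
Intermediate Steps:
360 - 358*X/(-270) = 360 - (-40096)/(-270) = 360 - (-40096)*(-1)/270 = 360 - 358*56/135 = 360 - 20048/135 = 28552/135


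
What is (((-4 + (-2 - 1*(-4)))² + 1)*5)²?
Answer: 625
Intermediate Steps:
(((-4 + (-2 - 1*(-4)))² + 1)*5)² = (((-4 + (-2 + 4))² + 1)*5)² = (((-4 + 2)² + 1)*5)² = (((-2)² + 1)*5)² = ((4 + 1)*5)² = (5*5)² = 25² = 625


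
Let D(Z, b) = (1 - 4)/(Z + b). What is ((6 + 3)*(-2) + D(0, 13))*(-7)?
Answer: 1659/13 ≈ 127.62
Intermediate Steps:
D(Z, b) = -3/(Z + b)
((6 + 3)*(-2) + D(0, 13))*(-7) = ((6 + 3)*(-2) - 3/(0 + 13))*(-7) = (9*(-2) - 3/13)*(-7) = (-18 - 3*1/13)*(-7) = (-18 - 3/13)*(-7) = -237/13*(-7) = 1659/13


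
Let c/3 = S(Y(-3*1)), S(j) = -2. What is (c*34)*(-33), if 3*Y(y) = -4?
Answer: 6732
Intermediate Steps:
Y(y) = -4/3 (Y(y) = (⅓)*(-4) = -4/3)
c = -6 (c = 3*(-2) = -6)
(c*34)*(-33) = -6*34*(-33) = -204*(-33) = 6732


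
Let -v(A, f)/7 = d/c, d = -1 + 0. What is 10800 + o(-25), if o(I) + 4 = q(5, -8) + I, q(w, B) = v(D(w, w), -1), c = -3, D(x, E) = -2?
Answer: 32306/3 ≈ 10769.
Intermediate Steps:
d = -1
v(A, f) = -7/3 (v(A, f) = -(-7)/(-3) = -(-7)*(-1)/3 = -7*⅓ = -7/3)
q(w, B) = -7/3
o(I) = -19/3 + I (o(I) = -4 + (-7/3 + I) = -19/3 + I)
10800 + o(-25) = 10800 + (-19/3 - 25) = 10800 - 94/3 = 32306/3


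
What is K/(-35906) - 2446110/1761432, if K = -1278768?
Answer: 180386070843/5270498116 ≈ 34.226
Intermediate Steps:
K/(-35906) - 2446110/1761432 = -1278768/(-35906) - 2446110/1761432 = -1278768*(-1/35906) - 2446110*1/1761432 = 639384/17953 - 407685/293572 = 180386070843/5270498116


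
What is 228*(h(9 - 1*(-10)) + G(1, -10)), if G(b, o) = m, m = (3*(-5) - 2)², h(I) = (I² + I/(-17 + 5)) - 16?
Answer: 144191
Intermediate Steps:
h(I) = -16 + I² - I/12 (h(I) = (I² + I/(-12)) - 16 = (I² - I/12) - 16 = -16 + I² - I/12)
m = 289 (m = (-15 - 2)² = (-17)² = 289)
G(b, o) = 289
228*(h(9 - 1*(-10)) + G(1, -10)) = 228*((-16 + (9 - 1*(-10))² - (9 - 1*(-10))/12) + 289) = 228*((-16 + (9 + 10)² - (9 + 10)/12) + 289) = 228*((-16 + 19² - 1/12*19) + 289) = 228*((-16 + 361 - 19/12) + 289) = 228*(4121/12 + 289) = 228*(7589/12) = 144191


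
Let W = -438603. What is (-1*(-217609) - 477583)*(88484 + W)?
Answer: 91021836906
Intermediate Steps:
(-1*(-217609) - 477583)*(88484 + W) = (-1*(-217609) - 477583)*(88484 - 438603) = (217609 - 477583)*(-350119) = -259974*(-350119) = 91021836906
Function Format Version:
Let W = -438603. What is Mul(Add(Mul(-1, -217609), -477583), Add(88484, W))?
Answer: 91021836906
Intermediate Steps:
Mul(Add(Mul(-1, -217609), -477583), Add(88484, W)) = Mul(Add(Mul(-1, -217609), -477583), Add(88484, -438603)) = Mul(Add(217609, -477583), -350119) = Mul(-259974, -350119) = 91021836906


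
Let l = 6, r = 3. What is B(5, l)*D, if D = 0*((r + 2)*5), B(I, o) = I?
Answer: 0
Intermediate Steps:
D = 0 (D = 0*((3 + 2)*5) = 0*(5*5) = 0*25 = 0)
B(5, l)*D = 5*0 = 0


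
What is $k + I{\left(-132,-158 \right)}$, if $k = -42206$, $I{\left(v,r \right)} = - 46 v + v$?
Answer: $-36266$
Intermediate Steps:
$I{\left(v,r \right)} = - 45 v$
$k + I{\left(-132,-158 \right)} = -42206 - -5940 = -42206 + 5940 = -36266$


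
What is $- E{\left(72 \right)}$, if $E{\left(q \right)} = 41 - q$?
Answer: $31$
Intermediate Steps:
$- E{\left(72 \right)} = - (41 - 72) = \left(-1\right) \left(-31\right) = 31$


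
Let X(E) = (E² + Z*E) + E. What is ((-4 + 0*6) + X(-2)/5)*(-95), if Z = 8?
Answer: 646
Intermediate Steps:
X(E) = E² + 9*E (X(E) = (E² + 8*E) + E = E² + 9*E)
((-4 + 0*6) + X(-2)/5)*(-95) = ((-4 + 0*6) - 2*(9 - 2)/5)*(-95) = ((-4 + 0) - 2*7*(⅕))*(-95) = (-4 - 14*⅕)*(-95) = (-4 - 14/5)*(-95) = -34/5*(-95) = 646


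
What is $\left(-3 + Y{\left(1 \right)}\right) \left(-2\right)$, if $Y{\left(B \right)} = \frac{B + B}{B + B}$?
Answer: $4$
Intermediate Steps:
$Y{\left(B \right)} = 1$ ($Y{\left(B \right)} = \frac{2 B}{2 B} = 2 B \frac{1}{2 B} = 1$)
$\left(-3 + Y{\left(1 \right)}\right) \left(-2\right) = \left(-3 + 1\right) \left(-2\right) = \left(-2\right) \left(-2\right) = 4$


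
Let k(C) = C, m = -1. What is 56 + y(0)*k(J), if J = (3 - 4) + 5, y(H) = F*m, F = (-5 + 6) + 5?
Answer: 32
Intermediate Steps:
F = 6 (F = 1 + 5 = 6)
y(H) = -6 (y(H) = 6*(-1) = -6)
J = 4 (J = -1 + 5 = 4)
56 + y(0)*k(J) = 56 - 6*4 = 56 - 24 = 32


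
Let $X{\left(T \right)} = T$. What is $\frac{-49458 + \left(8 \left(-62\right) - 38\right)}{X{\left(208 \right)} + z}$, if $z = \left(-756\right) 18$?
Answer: $\frac{6249}{1675} \approx 3.7307$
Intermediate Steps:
$z = -13608$
$\frac{-49458 + \left(8 \left(-62\right) - 38\right)}{X{\left(208 \right)} + z} = \frac{-49458 + \left(8 \left(-62\right) - 38\right)}{208 - 13608} = \frac{-49458 - 534}{-13400} = \left(-49458 - 534\right) \left(- \frac{1}{13400}\right) = \left(-49992\right) \left(- \frac{1}{13400}\right) = \frac{6249}{1675}$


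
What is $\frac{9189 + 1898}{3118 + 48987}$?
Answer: $\frac{11087}{52105} \approx 0.21278$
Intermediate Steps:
$\frac{9189 + 1898}{3118 + 48987} = \frac{11087}{52105}$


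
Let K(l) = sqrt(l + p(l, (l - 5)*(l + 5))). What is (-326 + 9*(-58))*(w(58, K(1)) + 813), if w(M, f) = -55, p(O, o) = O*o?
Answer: -642784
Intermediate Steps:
K(l) = sqrt(l + l*(-5 + l)*(5 + l)) (K(l) = sqrt(l + l*((l - 5)*(l + 5))) = sqrt(l + l*((-5 + l)*(5 + l))) = sqrt(l + l*(-5 + l)*(5 + l)))
(-326 + 9*(-58))*(w(58, K(1)) + 813) = (-326 + 9*(-58))*(-55 + 813) = (-326 - 522)*758 = -848*758 = -642784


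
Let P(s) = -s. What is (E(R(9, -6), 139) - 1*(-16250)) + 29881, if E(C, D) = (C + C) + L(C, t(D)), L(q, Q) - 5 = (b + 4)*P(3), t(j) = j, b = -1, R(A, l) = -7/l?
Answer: 138388/3 ≈ 46129.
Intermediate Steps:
L(q, Q) = -4 (L(q, Q) = 5 + (-1 + 4)*(-1*3) = 5 + 3*(-3) = 5 - 9 = -4)
E(C, D) = -4 + 2*C (E(C, D) = (C + C) - 4 = 2*C - 4 = -4 + 2*C)
(E(R(9, -6), 139) - 1*(-16250)) + 29881 = ((-4 + 2*(-7/(-6))) - 1*(-16250)) + 29881 = ((-4 + 2*(-7*(-⅙))) + 16250) + 29881 = ((-4 + 2*(7/6)) + 16250) + 29881 = ((-4 + 7/3) + 16250) + 29881 = (-5/3 + 16250) + 29881 = 48745/3 + 29881 = 138388/3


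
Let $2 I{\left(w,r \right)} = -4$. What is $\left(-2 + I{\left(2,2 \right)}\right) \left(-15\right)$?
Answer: $60$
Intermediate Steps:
$I{\left(w,r \right)} = -2$ ($I{\left(w,r \right)} = \frac{1}{2} \left(-4\right) = -2$)
$\left(-2 + I{\left(2,2 \right)}\right) \left(-15\right) = \left(-2 - 2\right) \left(-15\right) = \left(-4\right) \left(-15\right) = 60$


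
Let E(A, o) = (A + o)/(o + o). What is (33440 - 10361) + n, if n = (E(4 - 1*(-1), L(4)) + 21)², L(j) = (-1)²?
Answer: 23655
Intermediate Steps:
L(j) = 1
E(A, o) = (A + o)/(2*o) (E(A, o) = (A + o)/((2*o)) = (A + o)*(1/(2*o)) = (A + o)/(2*o))
n = 576 (n = ((½)*((4 - 1*(-1)) + 1)/1 + 21)² = ((½)*1*((4 + 1) + 1) + 21)² = ((½)*1*(5 + 1) + 21)² = ((½)*1*6 + 21)² = (3 + 21)² = 24² = 576)
(33440 - 10361) + n = (33440 - 10361) + 576 = 23079 + 576 = 23655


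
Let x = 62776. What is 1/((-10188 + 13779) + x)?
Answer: 1/66367 ≈ 1.5068e-5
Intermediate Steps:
1/((-10188 + 13779) + x) = 1/((-10188 + 13779) + 62776) = 1/(3591 + 62776) = 1/66367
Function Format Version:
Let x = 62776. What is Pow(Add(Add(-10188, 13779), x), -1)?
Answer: Rational(1, 66367) ≈ 1.5068e-5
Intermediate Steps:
Pow(Add(Add(-10188, 13779), x), -1) = Pow(Add(Add(-10188, 13779), 62776), -1) = Pow(Add(3591, 62776), -1) = Pow(66367, -1) = Rational(1, 66367)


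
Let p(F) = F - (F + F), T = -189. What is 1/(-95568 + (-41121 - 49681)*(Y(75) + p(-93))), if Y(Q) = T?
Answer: 1/8621424 ≈ 1.1599e-7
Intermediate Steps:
Y(Q) = -189
p(F) = -F (p(F) = F - 2*F = -F)
1/(-95568 + (-41121 - 49681)*(Y(75) + p(-93))) = 1/(-95568 + (-41121 - 49681)*(-189 - 1*(-93))) = 1/(-95568 - 90802*(-189 + 93)) = 1/(-95568 - 90802*(-96)) = 1/(-95568 + 8716992) = 1/8621424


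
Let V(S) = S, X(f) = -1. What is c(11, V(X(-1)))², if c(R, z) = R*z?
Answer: 121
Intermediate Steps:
c(11, V(X(-1)))² = (11*(-1))² = (-11)² = 121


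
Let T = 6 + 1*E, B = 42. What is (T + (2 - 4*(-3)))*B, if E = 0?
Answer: 840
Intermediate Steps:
T = 6 (T = 6 + 1*0 = 6 + 0 = 6)
(T + (2 - 4*(-3)))*B = (6 + (2 - 4*(-3)))*42 = (6 + (2 + 12))*42 = (6 + 14)*42 = 20*42 = 840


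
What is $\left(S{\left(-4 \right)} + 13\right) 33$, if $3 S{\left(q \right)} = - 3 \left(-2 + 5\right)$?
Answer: $330$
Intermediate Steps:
$S{\left(q \right)} = -3$ ($S{\left(q \right)} = \frac{\left(-3\right) \left(-2 + 5\right)}{3} = \frac{\left(-3\right) 3}{3} = \frac{1}{3} \left(-9\right) = -3$)
$\left(S{\left(-4 \right)} + 13\right) 33 = \left(-3 + 13\right) 33 = 10 \cdot 33 = 330$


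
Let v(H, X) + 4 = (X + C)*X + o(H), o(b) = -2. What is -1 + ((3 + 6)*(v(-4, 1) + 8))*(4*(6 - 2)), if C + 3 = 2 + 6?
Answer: 1151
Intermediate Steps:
C = 5 (C = -3 + (2 + 6) = -3 + 8 = 5)
v(H, X) = -6 + X*(5 + X) (v(H, X) = -4 + ((X + 5)*X - 2) = -4 + ((5 + X)*X - 2) = -4 + (X*(5 + X) - 2) = -4 + (-2 + X*(5 + X)) = -6 + X*(5 + X))
-1 + ((3 + 6)*(v(-4, 1) + 8))*(4*(6 - 2)) = -1 + ((3 + 6)*((-6 + 1**2 + 5*1) + 8))*(4*(6 - 2)) = -1 + (9*((-6 + 1 + 5) + 8))*(4*4) = -1 + (9*(0 + 8))*16 = -1 + (9*8)*16 = -1 + 72*16 = -1 + 1152 = 1151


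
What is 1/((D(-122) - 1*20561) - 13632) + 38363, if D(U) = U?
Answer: 1316426344/34315 ≈ 38363.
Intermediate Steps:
1/((D(-122) - 1*20561) - 13632) + 38363 = 1/((-122 - 1*20561) - 13632) + 38363 = 1/((-122 - 20561) - 13632) + 38363 = 1/(-20683 - 13632) + 38363 = 1/(-34315) + 38363 = -1/34315 + 38363 = 1316426344/34315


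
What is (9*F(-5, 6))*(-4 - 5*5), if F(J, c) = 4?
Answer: -1044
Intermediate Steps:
(9*F(-5, 6))*(-4 - 5*5) = (9*4)*(-4 - 5*5) = 36*(-4 - 25) = 36*(-29) = -1044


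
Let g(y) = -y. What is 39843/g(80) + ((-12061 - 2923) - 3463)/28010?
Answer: -111747819/224080 ≈ -498.70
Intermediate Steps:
39843/g(80) + ((-12061 - 2923) - 3463)/28010 = 39843/((-1*80)) + ((-12061 - 2923) - 3463)/28010 = 39843/(-80) + (-14984 - 3463)*(1/28010) = 39843*(-1/80) - 18447*1/28010 = -39843/80 - 18447/28010 = -111747819/224080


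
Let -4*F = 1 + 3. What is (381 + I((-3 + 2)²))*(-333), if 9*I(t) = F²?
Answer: -126910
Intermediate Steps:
F = -1 (F = -(1 + 3)/4 = -¼*4 = -1)
I(t) = ⅑ (I(t) = (⅑)*(-1)² = (⅑)*1 = ⅑)
(381 + I((-3 + 2)²))*(-333) = (381 + ⅑)*(-333) = (3430/9)*(-333) = -126910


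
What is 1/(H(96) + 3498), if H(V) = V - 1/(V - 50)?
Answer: 46/165323 ≈ 0.00027824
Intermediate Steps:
H(V) = V - 1/(-50 + V)
1/(H(96) + 3498) = 1/((-1 + 96**2 - 50*96)/(-50 + 96) + 3498) = 1/((-1 + 9216 - 4800)/46 + 3498) = 1/((1/46)*4415 + 3498) = 1/(4415/46 + 3498) = 1/(165323/46) = 46/165323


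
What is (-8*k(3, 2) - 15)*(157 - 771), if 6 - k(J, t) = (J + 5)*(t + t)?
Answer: -118502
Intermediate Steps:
k(J, t) = 6 - 2*t*(5 + J) (k(J, t) = 6 - (J + 5)*(t + t) = 6 - (5 + J)*2*t = 6 - 2*t*(5 + J))
(-8*k(3, 2) - 15)*(157 - 771) = (-8*(6 - 10*2 - 2*3*2) - 15)*(157 - 771) = (-8*(6 - 20 - 12) - 15)*(-614) = (-8*(-26) - 15)*(-614) = (208 - 15)*(-614) = 193*(-614) = -118502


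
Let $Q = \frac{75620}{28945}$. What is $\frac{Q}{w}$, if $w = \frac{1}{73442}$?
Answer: $\frac{1110736808}{5789} \approx 1.9187 \cdot 10^{5}$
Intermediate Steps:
$Q = \frac{15124}{5789}$ ($Q = 75620 \cdot \frac{1}{28945} = \frac{15124}{5789} \approx 2.6125$)
$w = \frac{1}{73442} \approx 1.3616 \cdot 10^{-5}$
$\frac{Q}{w} = \frac{15124 \frac{1}{\frac{1}{73442}}}{5789} = \frac{15124}{5789} \cdot 73442 = \frac{1110736808}{5789}$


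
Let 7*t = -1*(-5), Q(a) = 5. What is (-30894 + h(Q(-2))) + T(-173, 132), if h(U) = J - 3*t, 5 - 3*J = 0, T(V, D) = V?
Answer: -652417/21 ≈ -31067.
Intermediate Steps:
J = 5/3 (J = 5/3 - 1/3*0 = 5/3 + 0 = 5/3 ≈ 1.6667)
t = 5/7 (t = (-1*(-5))/7 = (1/7)*5 = 5/7 ≈ 0.71429)
h(U) = -10/21 (h(U) = 5/3 - 3*5/7 = 5/3 - 15/7 = -10/21)
(-30894 + h(Q(-2))) + T(-173, 132) = (-30894 - 10/21) - 173 = -648784/21 - 173 = -652417/21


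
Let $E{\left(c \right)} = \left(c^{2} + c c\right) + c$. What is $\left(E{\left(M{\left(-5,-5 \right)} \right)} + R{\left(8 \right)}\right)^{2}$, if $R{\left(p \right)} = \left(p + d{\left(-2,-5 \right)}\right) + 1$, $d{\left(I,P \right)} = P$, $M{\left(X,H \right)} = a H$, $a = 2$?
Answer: $37636$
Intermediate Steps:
$M{\left(X,H \right)} = 2 H$
$E{\left(c \right)} = c + 2 c^{2}$ ($E{\left(c \right)} = \left(c^{2} + c^{2}\right) + c = 2 c^{2} + c = c + 2 c^{2}$)
$R{\left(p \right)} = -4 + p$ ($R{\left(p \right)} = \left(p - 5\right) + 1 = \left(-5 + p\right) + 1 = -4 + p$)
$\left(E{\left(M{\left(-5,-5 \right)} \right)} + R{\left(8 \right)}\right)^{2} = \left(2 \left(-5\right) \left(1 + 2 \cdot 2 \left(-5\right)\right) + \left(-4 + 8\right)\right)^{2} = \left(- 10 \left(1 + 2 \left(-10\right)\right) + 4\right)^{2} = \left(- 10 \left(1 - 20\right) + 4\right)^{2} = \left(\left(-10\right) \left(-19\right) + 4\right)^{2} = \left(190 + 4\right)^{2} = 194^{2} = 37636$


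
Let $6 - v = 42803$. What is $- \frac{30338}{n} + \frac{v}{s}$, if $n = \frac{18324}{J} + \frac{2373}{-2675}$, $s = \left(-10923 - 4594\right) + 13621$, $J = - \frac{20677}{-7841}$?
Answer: $\frac{1473884725302207}{80957278336376} \approx 18.206$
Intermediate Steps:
$v = -42797$ ($v = 6 - 42803 = -42797$)
$J = \frac{20677}{7841}$ ($J = \left(-20677\right) \left(- \frac{1}{7841}\right) = \frac{20677}{7841} \approx 2.637$)
$s = -1896$ ($s = -15517 + 13621 = -1896$)
$n = \frac{384290878179}{55310975}$ ($n = \frac{18324}{\frac{20677}{7841}} + \frac{2373}{-2675} = 18324 \cdot \frac{7841}{20677} + 2373 \left(- \frac{1}{2675}\right) = \frac{143678484}{20677} - \frac{2373}{2675} = \frac{384290878179}{55310975} \approx 6947.8$)
$- \frac{30338}{n} + \frac{v}{s} = - \frac{30338}{\frac{384290878179}{55310975}} - \frac{42797}{-1896} = \left(-30338\right) \frac{55310975}{384290878179} - - \frac{42797}{1896} = - \frac{1678024359550}{384290878179} + \frac{42797}{1896} = \frac{1473884725302207}{80957278336376}$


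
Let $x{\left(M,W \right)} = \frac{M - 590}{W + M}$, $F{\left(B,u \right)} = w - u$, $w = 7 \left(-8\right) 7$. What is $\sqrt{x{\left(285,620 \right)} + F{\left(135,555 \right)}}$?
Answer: $\frac{6 i \sqrt{862103}}{181} \approx 30.779 i$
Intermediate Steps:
$w = -392$ ($w = \left(-56\right) 7 = -392$)
$F{\left(B,u \right)} = -392 - u$
$x{\left(M,W \right)} = \frac{-590 + M}{M + W}$
$\sqrt{x{\left(285,620 \right)} + F{\left(135,555 \right)}} = \sqrt{\frac{-590 + 285}{285 + 620} - 947} = \sqrt{\frac{1}{905} \left(-305\right) - 947} = \sqrt{- \frac{61}{181} - 947} = \sqrt{- \frac{171468}{181}} = \frac{6 i \sqrt{862103}}{181}$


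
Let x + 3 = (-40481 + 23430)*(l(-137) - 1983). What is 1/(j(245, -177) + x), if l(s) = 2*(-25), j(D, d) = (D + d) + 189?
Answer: 1/34664937 ≈ 2.8848e-8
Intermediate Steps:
j(D, d) = 189 + D + d
l(s) = -50
x = 34664680 (x = -3 + (-40481 + 23430)*(-50 - 1983) = -3 - 17051*(-2033) = -3 + 34664683 = 34664680)
1/(j(245, -177) + x) = 1/((189 + 245 - 177) + 34664680) = 1/(257 + 34664680) = 1/34664937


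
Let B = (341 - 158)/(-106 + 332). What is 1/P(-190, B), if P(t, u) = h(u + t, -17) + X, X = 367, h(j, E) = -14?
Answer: 1/353 ≈ 0.0028329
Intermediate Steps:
B = 183/226 ≈ 0.80973
P(t, u) = 353 (P(t, u) = -14 + 367 = 353)
1/P(-190, B) = 1/353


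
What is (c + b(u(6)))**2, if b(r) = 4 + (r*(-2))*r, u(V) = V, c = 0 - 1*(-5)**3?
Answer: 3249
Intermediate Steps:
c = 125 (c = 0 - 1*(-125) = 0 + 125 = 125)
b(r) = 4 - 2*r**2 (b(r) = 4 + (-2*r)*r = 4 - 2*r**2)
(c + b(u(6)))**2 = (125 + (4 - 2*6**2))**2 = (125 + (4 - 2*36))**2 = (125 + (4 - 72))**2 = (125 - 68)**2 = 57**2 = 3249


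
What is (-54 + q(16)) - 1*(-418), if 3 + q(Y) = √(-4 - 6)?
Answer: 361 + I*√10 ≈ 361.0 + 3.1623*I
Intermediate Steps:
q(Y) = -3 + I*√10 (q(Y) = -3 + √(-4 - 6) = -3 + √(-10) = -3 + I*√10)
(-54 + q(16)) - 1*(-418) = (-54 + (-3 + I*√10)) - 1*(-418) = (-57 + I*√10) + 418 = 361 + I*√10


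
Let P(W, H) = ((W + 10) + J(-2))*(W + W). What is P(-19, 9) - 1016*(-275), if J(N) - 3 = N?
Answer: 279704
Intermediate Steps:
J(N) = 3 + N
P(W, H) = 2*W*(11 + W) (P(W, H) = ((W + 10) + (3 - 2))*(W + W) = ((10 + W) + 1)*(2*W) = (11 + W)*(2*W) = 2*W*(11 + W))
P(-19, 9) - 1016*(-275) = 2*(-19)*(11 - 19) - 1016*(-275) = 2*(-19)*(-8) + 279400 = 304 + 279400 = 279704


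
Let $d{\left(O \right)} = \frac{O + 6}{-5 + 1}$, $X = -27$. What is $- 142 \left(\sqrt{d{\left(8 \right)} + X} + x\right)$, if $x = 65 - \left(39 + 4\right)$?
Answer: $-3124 - 71 i \sqrt{122} \approx -3124.0 - 784.22 i$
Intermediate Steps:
$d{\left(O \right)} = - \frac{3}{2} - \frac{O}{4}$ ($d{\left(O \right)} = \frac{6 + O}{-4} = \left(6 + O\right) \left(- \frac{1}{4}\right) = - \frac{3}{2} - \frac{O}{4}$)
$x = 22$ ($x = 65 - 43 = 22$)
$- 142 \left(\sqrt{d{\left(8 \right)} + X} + x\right) = - 142 \left(\sqrt{\left(- \frac{3}{2} - 2\right) - 27} + 22\right) = - 142 \left(\sqrt{- \frac{7}{2} - 27} + 22\right) = - 142 \left(\sqrt{- \frac{61}{2}} + 22\right) = - 142 \left(\frac{i \sqrt{122}}{2} + 22\right) = - 142 \left(22 + \frac{i \sqrt{122}}{2}\right) = -3124 - 71 i \sqrt{122}$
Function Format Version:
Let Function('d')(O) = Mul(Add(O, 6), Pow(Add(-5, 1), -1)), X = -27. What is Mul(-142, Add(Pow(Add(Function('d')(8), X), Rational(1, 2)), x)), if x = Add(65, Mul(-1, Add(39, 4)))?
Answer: Add(-3124, Mul(-71, I, Pow(122, Rational(1, 2)))) ≈ Add(-3124.0, Mul(-784.22, I))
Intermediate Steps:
Function('d')(O) = Add(Rational(-3, 2), Mul(Rational(-1, 4), O)) (Function('d')(O) = Mul(Add(6, O), Pow(-4, -1)) = Mul(Add(6, O), Rational(-1, 4)) = Add(Rational(-3, 2), Mul(Rational(-1, 4), O)))
x = 22 (x = Add(65, Mul(-1, 43)) = Add(65, -43) = 22)
Mul(-142, Add(Pow(Add(Function('d')(8), X), Rational(1, 2)), x)) = Mul(-142, Add(Pow(Add(Add(Rational(-3, 2), Mul(Rational(-1, 4), 8)), -27), Rational(1, 2)), 22)) = Mul(-142, Add(Pow(Add(Add(Rational(-3, 2), -2), -27), Rational(1, 2)), 22)) = Mul(-142, Add(Pow(Add(Rational(-7, 2), -27), Rational(1, 2)), 22)) = Mul(-142, Add(Pow(Rational(-61, 2), Rational(1, 2)), 22)) = Mul(-142, Add(Mul(Rational(1, 2), I, Pow(122, Rational(1, 2))), 22)) = Mul(-142, Add(22, Mul(Rational(1, 2), I, Pow(122, Rational(1, 2))))) = Add(-3124, Mul(-71, I, Pow(122, Rational(1, 2))))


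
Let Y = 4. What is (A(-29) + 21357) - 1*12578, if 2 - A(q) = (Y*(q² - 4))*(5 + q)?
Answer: 89133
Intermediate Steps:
A(q) = 2 - (-16 + 4*q²)*(5 + q) (A(q) = 2 - 4*(q² - 4)*(5 + q) = 2 - 4*(-4 + q²)*(5 + q) = 2 - (-16 + 4*q²)*(5 + q))
(A(-29) + 21357) - 1*12578 = ((82 - 20*(-29)² - 4*(-29)³ + 16*(-29)) + 21357) - 1*12578 = ((82 - 20*841 - 4*(-24389) - 464) + 21357) - 12578 = ((82 - 16820 + 97556 - 464) + 21357) - 12578 = (80354 + 21357) - 12578 = 101711 - 12578 = 89133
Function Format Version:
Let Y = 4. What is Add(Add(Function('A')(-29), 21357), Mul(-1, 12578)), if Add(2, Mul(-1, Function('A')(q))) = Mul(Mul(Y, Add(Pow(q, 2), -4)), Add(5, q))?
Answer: 89133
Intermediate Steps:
Function('A')(q) = Add(2, Mul(-1, Add(-16, Mul(4, Pow(q, 2))), Add(5, q))) (Function('A')(q) = Add(2, Mul(-1, Mul(Mul(4, Add(Pow(q, 2), -4)), Add(5, q)))) = Add(2, Mul(-1, Mul(Mul(4, Add(-4, Pow(q, 2))), Add(5, q)))) = Add(2, Mul(-1, Mul(Add(-16, Mul(4, Pow(q, 2))), Add(5, q)))) = Add(2, Mul(-1, Add(-16, Mul(4, Pow(q, 2))), Add(5, q))))
Add(Add(Function('A')(-29), 21357), Mul(-1, 12578)) = Add(Add(Add(82, Mul(-20, Pow(-29, 2)), Mul(-4, Pow(-29, 3)), Mul(16, -29)), 21357), Mul(-1, 12578)) = Add(Add(Add(82, Mul(-20, 841), Mul(-4, -24389), -464), 21357), -12578) = Add(Add(Add(82, -16820, 97556, -464), 21357), -12578) = Add(Add(80354, 21357), -12578) = Add(101711, -12578) = 89133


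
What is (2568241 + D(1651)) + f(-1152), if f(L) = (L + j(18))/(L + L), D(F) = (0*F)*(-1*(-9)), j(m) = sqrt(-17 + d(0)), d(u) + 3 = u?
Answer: 5136483/2 - I*sqrt(5)/1152 ≈ 2.5682e+6 - 0.001941*I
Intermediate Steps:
d(u) = -3 + u
j(m) = 2*I*sqrt(5) (j(m) = sqrt(-17 + (-3 + 0)) = sqrt(-17 - 3) = sqrt(-20) = 2*I*sqrt(5))
D(F) = 0 (D(F) = 0*9 = 0)
f(L) = (L + 2*I*sqrt(5))/(2*L) (f(L) = (L + 2*I*sqrt(5))/(L + L) = (L + 2*I*sqrt(5))/((2*L)) = (L + 2*I*sqrt(5))*(1/(2*L)) = (L + 2*I*sqrt(5))/(2*L))
(2568241 + D(1651)) + f(-1152) = (2568241 + 0) + ((1/2)*(-1152) + I*sqrt(5))/(-1152) = 2568241 - (-576 + I*sqrt(5))/1152 = 2568241 + (1/2 - I*sqrt(5)/1152) = 5136483/2 - I*sqrt(5)/1152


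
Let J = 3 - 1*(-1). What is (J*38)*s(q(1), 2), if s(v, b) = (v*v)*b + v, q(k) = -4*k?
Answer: 4256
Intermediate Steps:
s(v, b) = v + b*v**2 (s(v, b) = v**2*b + v = b*v**2 + v = v + b*v**2)
J = 4 (J = 3 + 1 = 4)
(J*38)*s(q(1), 2) = (4*38)*((-4*1)*(1 + 2*(-4*1))) = 152*(-4*(1 + 2*(-4))) = 152*(-4*(1 - 8)) = 152*(-4*(-7)) = 152*28 = 4256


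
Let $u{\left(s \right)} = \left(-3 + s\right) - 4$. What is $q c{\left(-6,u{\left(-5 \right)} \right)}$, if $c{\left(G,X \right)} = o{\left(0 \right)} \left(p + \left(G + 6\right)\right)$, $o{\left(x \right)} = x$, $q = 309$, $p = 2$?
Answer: $0$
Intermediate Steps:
$u{\left(s \right)} = -7 + s$
$c{\left(G,X \right)} = 0$ ($c{\left(G,X \right)} = 0 \left(2 + \left(G + 6\right)\right) = 0 \left(2 + \left(6 + G\right)\right) = 0 \left(8 + G\right) = 0$)
$q c{\left(-6,u{\left(-5 \right)} \right)} = 309 \cdot 0 = 0$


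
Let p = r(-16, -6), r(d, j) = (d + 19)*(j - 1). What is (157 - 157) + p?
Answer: -21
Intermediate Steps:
r(d, j) = (-1 + j)*(19 + d) (r(d, j) = (19 + d)*(-1 + j) = (-1 + j)*(19 + d))
p = -21 (p = -19 - 1*(-16) + 19*(-6) - 16*(-6) = -19 + 16 - 114 + 96 = -21)
(157 - 157) + p = (157 - 157) - 21 = 0 - 21 = -21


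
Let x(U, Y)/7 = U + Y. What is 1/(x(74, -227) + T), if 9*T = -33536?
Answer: -9/43175 ≈ -0.00020845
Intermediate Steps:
x(U, Y) = 7*U + 7*Y (x(U, Y) = 7*(U + Y) = 7*U + 7*Y)
T = -33536/9 (T = (1/9)*(-33536) = -33536/9 ≈ -3726.2)
1/(x(74, -227) + T) = 1/((7*74 + 7*(-227)) - 33536/9) = 1/((518 - 1589) - 33536/9) = 1/(-1071 - 33536/9) = 1/(-43175/9) = -9/43175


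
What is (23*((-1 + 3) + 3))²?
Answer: 13225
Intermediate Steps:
(23*((-1 + 3) + 3))² = (23*(2 + 3))² = (23*5)² = 115² = 13225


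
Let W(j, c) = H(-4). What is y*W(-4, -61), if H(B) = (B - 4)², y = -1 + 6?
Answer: 320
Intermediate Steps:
y = 5
H(B) = (-4 + B)²
W(j, c) = 64 (W(j, c) = (-4 - 4)² = (-8)² = 64)
y*W(-4, -61) = 5*64 = 320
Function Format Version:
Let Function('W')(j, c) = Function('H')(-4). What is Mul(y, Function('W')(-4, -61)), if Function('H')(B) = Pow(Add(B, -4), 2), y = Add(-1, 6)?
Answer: 320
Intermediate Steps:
y = 5
Function('H')(B) = Pow(Add(-4, B), 2)
Function('W')(j, c) = 64 (Function('W')(j, c) = Pow(Add(-4, -4), 2) = Pow(-8, 2) = 64)
Mul(y, Function('W')(-4, -61)) = Mul(5, 64) = 320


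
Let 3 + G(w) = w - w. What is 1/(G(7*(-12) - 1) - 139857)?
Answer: -1/139860 ≈ -7.1500e-6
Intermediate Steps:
G(w) = -3 (G(w) = -3 + (w - w) = -3 + 0 = -3)
1/(G(7*(-12) - 1) - 139857) = 1/(-3 - 139857) = 1/(-139860) = -1/139860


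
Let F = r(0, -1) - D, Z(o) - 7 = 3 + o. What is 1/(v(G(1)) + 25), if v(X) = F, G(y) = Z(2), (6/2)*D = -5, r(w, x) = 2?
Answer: 3/86 ≈ 0.034884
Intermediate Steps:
Z(o) = 10 + o (Z(o) = 7 + (3 + o) = 10 + o)
D = -5/3 (D = (⅓)*(-5) = -5/3 ≈ -1.6667)
G(y) = 12 (G(y) = 10 + 2 = 12)
F = 11/3 (F = 2 - 1*(-5/3) = 2 + 5/3 = 11/3 ≈ 3.6667)
v(X) = 11/3
1/(v(G(1)) + 25) = 1/(11/3 + 25) = 1/(86/3) = 3/86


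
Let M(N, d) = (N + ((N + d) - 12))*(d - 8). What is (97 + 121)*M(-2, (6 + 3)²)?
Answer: 1034410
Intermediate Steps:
M(N, d) = (-8 + d)*(-12 + d + 2*N) (M(N, d) = (N + (-12 + N + d))*(-8 + d) = (-12 + d + 2*N)*(-8 + d) = (-8 + d)*(-12 + d + 2*N))
(97 + 121)*M(-2, (6 + 3)²) = (97 + 121)*(96 + ((6 + 3)²)² - 20*(6 + 3)² - 16*(-2) + 2*(-2)*(6 + 3)²) = 218*(96 + (9²)² - 20*9² + 32 + 2*(-2)*9²) = 218*(96 + 81² - 20*81 + 32 + 2*(-2)*81) = 218*(96 + 6561 - 1620 + 32 - 324) = 218*4745 = 1034410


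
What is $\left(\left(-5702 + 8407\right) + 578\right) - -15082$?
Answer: $18365$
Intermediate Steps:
$\left(\left(-5702 + 8407\right) + 578\right) - -15082 = \left(2705 + 578\right) + 15082 = 3283 + 15082 = 18365$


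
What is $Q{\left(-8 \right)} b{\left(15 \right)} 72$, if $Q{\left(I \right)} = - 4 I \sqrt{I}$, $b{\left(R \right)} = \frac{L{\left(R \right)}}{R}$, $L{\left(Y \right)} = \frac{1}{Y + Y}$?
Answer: $\frac{256 i \sqrt{2}}{25} \approx 14.482 i$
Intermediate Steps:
$L{\left(Y \right)} = \frac{1}{2 Y}$
$b{\left(R \right)} = \frac{1}{2 R^{2}}$ ($b{\left(R \right)} = \frac{\frac{1}{2} \frac{1}{R}}{R} = \frac{1}{2 R^{2}}$)
$Q{\left(I \right)} = - 4 I^{\frac{3}{2}}$
$Q{\left(-8 \right)} b{\left(15 \right)} 72 = - 4 \left(-8\right)^{\frac{3}{2}} \frac{1}{2 \cdot 225} \cdot 72 = - 4 \left(- 16 i \sqrt{2}\right) \frac{1}{2} \cdot \frac{1}{225} \cdot 72 = 64 i \sqrt{2} \cdot \frac{1}{450} \cdot 72 = \frac{32 i \sqrt{2}}{225} \cdot 72 = \frac{256 i \sqrt{2}}{25}$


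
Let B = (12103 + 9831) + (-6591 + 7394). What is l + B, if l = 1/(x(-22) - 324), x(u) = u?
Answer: 7867001/346 ≈ 22737.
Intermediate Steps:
B = 22737 (B = 21934 + 803 = 22737)
l = -1/346 (l = 1/(-22 - 324) = 1/(-346) = -1/346 ≈ -0.0028902)
l + B = -1/346 + 22737 = 7867001/346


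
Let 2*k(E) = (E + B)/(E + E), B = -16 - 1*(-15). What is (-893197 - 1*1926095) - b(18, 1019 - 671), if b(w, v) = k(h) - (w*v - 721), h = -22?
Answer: -247609935/88 ≈ -2.8137e+6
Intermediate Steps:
B = -1 (B = -16 + 15 = -1)
k(E) = (-1 + E)/(4*E) (k(E) = ((E - 1)/(E + E))/2 = ((-1 + E)/((2*E)))/2 = ((-1 + E)*(1/(2*E)))/2 = ((-1 + E)/(2*E))/2 = (-1 + E)/(4*E))
b(w, v) = 63471/88 - v*w (b(w, v) = (¼)*(-1 - 22)/(-22) - (w*v - 721) = (¼)*(-1/22)*(-23) - (v*w - 721) = 23/88 - (-721 + v*w) = 23/88 + (721 - v*w) = 63471/88 - v*w)
(-893197 - 1*1926095) - b(18, 1019 - 671) = (-893197 - 1*1926095) - (63471/88 - 1*(1019 - 671)*18) = (-893197 - 1926095) - (63471/88 - 1*348*18) = -2819292 - (63471/88 - 6264) = -2819292 - 1*(-487761/88) = -2819292 + 487761/88 = -247609935/88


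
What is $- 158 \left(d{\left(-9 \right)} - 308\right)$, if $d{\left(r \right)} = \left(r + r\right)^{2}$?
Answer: $-2528$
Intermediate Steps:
$d{\left(r \right)} = 4 r^{2}$ ($d{\left(r \right)} = \left(2 r\right)^{2} = 4 r^{2}$)
$- 158 \left(d{\left(-9 \right)} - 308\right) = - 158 \left(4 \left(-9\right)^{2} - 308\right) = - 158 \left(4 \cdot 81 - 308\right) = - 158 \left(324 - 308\right) = \left(-158\right) 16 = -2528$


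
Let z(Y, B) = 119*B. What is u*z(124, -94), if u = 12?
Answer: -134232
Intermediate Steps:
u*z(124, -94) = 12*(119*(-94)) = 12*(-11186) = -134232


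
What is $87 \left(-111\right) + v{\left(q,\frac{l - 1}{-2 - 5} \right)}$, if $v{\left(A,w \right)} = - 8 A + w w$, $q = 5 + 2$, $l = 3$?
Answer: $- \frac{475933}{49} \approx -9712.9$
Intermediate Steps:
$q = 7$
$v{\left(A,w \right)} = w^{2} - 8 A$ ($v{\left(A,w \right)} = - 8 A + w^{2} = w^{2} - 8 A$)
$87 \left(-111\right) + v{\left(q,\frac{l - 1}{-2 - 5} \right)} = 87 \left(-111\right) + \left(\left(\frac{3 - 1}{-2 - 5}\right)^{2} - 56\right) = -9657 - \left(56 - \left(\frac{2}{-7}\right)^{2}\right) = -9657 - \left(56 - \left(2 \left(- \frac{1}{7}\right)\right)^{2}\right) = -9657 - \left(56 - \left(- \frac{2}{7}\right)^{2}\right) = -9657 + \left(\frac{4}{49} - 56\right) = -9657 - \frac{2740}{49} = - \frac{475933}{49}$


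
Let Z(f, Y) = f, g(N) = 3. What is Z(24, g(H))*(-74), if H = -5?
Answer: -1776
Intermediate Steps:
Z(24, g(H))*(-74) = 24*(-74) = -1776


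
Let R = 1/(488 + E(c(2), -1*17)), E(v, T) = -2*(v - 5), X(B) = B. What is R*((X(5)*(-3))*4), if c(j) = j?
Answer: -30/247 ≈ -0.12146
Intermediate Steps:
E(v, T) = 10 - 2*v (E(v, T) = -2*(-5 + v) = 10 - 2*v)
R = 1/494 (R = 1/(488 + (10 - 2*2)) = 1/(488 + (10 - 4)) = 1/(488 + 6) = 1/494 ≈ 0.0020243)
R*((X(5)*(-3))*4) = ((5*(-3))*4)/494 = (-15*4)/494 = (1/494)*(-60) = -30/247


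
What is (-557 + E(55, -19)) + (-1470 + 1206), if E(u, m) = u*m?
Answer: -1866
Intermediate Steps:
E(u, m) = m*u
(-557 + E(55, -19)) + (-1470 + 1206) = (-557 - 19*55) + (-1470 + 1206) = (-557 - 1045) - 264 = -1602 - 264 = -1866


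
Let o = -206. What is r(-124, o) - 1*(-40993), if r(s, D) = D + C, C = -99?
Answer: 40688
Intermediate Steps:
r(s, D) = -99 + D (r(s, D) = D - 99 = -99 + D)
r(-124, o) - 1*(-40993) = (-99 - 206) - 1*(-40993) = -305 + 40993 = 40688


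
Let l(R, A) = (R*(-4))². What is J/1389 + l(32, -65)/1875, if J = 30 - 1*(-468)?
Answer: 7897042/868125 ≈ 9.0967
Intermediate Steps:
J = 498 (J = 30 + 468 = 498)
l(R, A) = 16*R² (l(R, A) = (-4*R)² = 16*R²)
J/1389 + l(32, -65)/1875 = 498/1389 + (16*32²)/1875 = 498*(1/1389) + (16*1024)*(1/1875) = 166/463 + 16384*(1/1875) = 166/463 + 16384/1875 = 7897042/868125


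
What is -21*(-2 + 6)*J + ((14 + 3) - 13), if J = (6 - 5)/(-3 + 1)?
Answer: 46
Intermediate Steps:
J = -½ (J = 1/(-2) = 1*(-½) = -½ ≈ -0.50000)
-21*(-2 + 6)*J + ((14 + 3) - 13) = -21*(-2 + 6)*(-1)/2 + ((14 + 3) - 13) = -84*(-1)/2 + (17 - 13) = -21*(-2) + 4 = 42 + 4 = 46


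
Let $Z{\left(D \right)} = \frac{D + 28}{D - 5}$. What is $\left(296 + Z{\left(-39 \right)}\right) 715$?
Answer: $\frac{847275}{4} \approx 2.1182 \cdot 10^{5}$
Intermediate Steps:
$Z{\left(D \right)} = \frac{28 + D}{-5 + D}$
$\left(296 + Z{\left(-39 \right)}\right) 715 = \left(296 + \frac{28 - 39}{-5 - 39}\right) 715 = \left(296 + \frac{1}{-44} \left(-11\right)\right) 715 = \left(296 - - \frac{1}{4}\right) 715 = \left(296 + \frac{1}{4}\right) 715 = \frac{1185}{4} \cdot 715 = \frac{847275}{4}$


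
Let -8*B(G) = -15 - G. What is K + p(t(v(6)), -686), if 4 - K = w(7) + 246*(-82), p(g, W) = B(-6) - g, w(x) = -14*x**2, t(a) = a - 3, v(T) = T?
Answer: 166881/8 ≈ 20860.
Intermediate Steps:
B(G) = 15/8 + G/8 (B(G) = -(-15 - G)/8 = 15/8 + G/8)
t(a) = -3 + a
p(g, W) = 9/8 - g (p(g, W) = (15/8 + (1/8)*(-6)) - g = (15/8 - 3/4) - g = 9/8 - g)
K = 20862 (K = 4 - (-14*7**2 + 246*(-82)) = 4 - (-14*49 - 20172) = 4 - (-686 - 20172) = 4 - 1*(-20858) = 4 + 20858 = 20862)
K + p(t(v(6)), -686) = 20862 + (9/8 - (-3 + 6)) = 20862 + (9/8 - 1*3) = 20862 + (9/8 - 3) = 20862 - 15/8 = 166881/8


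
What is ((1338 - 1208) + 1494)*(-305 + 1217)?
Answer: 1481088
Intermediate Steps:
((1338 - 1208) + 1494)*(-305 + 1217) = (130 + 1494)*912 = 1624*912 = 1481088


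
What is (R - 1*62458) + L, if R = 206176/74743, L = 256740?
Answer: 14521425702/74743 ≈ 1.9428e+5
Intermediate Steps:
R = 206176/74743 (R = 206176*(1/74743) = 206176/74743 ≈ 2.7585)
(R - 1*62458) + L = (206176/74743 - 1*62458) + 256740 = (206176/74743 - 62458) + 256740 = -4668092118/74743 + 256740 = 14521425702/74743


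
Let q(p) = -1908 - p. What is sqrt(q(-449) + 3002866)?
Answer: sqrt(3001407) ≈ 1732.5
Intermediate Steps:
sqrt(q(-449) + 3002866) = sqrt((-1908 - 1*(-449)) + 3002866) = sqrt((-1908 + 449) + 3002866) = sqrt(-1459 + 3002866) = sqrt(3001407)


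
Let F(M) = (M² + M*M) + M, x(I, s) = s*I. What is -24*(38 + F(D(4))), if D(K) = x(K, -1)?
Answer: -1584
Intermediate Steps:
x(I, s) = I*s
D(K) = -K (D(K) = K*(-1) = -K)
F(M) = M + 2*M² (F(M) = (M² + M²) + M = 2*M² + M = M + 2*M²)
-24*(38 + F(D(4))) = -24*(38 + (-1*4)*(1 + 2*(-1*4))) = -24*(38 - 4*(1 + 2*(-4))) = -24*(38 - 4*(1 - 8)) = -24*(38 - 4*(-7)) = -24*(38 + 28) = -24*66 = -1584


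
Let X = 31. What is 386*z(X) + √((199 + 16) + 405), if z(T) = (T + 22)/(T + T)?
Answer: 10229/31 + 2*√155 ≈ 354.87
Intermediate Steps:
z(T) = (22 + T)/(2*T) (z(T) = (22 + T)/((2*T)) = (22 + T)*(1/(2*T)) = (22 + T)/(2*T))
386*z(X) + √((199 + 16) + 405) = 386*((½)*(22 + 31)/31) + √((199 + 16) + 405) = 386*((½)*(1/31)*53) + √(215 + 405) = 386*(53/62) + √620 = 10229/31 + 2*√155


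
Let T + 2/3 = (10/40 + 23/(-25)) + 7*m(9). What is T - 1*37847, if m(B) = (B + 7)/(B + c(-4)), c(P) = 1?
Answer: -11351141/300 ≈ -37837.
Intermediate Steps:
m(B) = (7 + B)/(1 + B) (m(B) = (B + 7)/(B + 1) = (7 + B)/(1 + B))
T = 2959/300 (T = -⅔ + ((10/40 + 23/(-25)) + 7*((7 + 9)/(1 + 9))) = -⅔ + ((10*(1/40) + 23*(-1/25)) + 7*(16/10)) = -⅔ + ((¼ - 23/25) + 7*((⅒)*16)) = -⅔ + (-67/100 + 7*(8/5)) = -⅔ + (-67/100 + 56/5) = -⅔ + 1053/100 = 2959/300 ≈ 9.8633)
T - 1*37847 = 2959/300 - 1*37847 = 2959/300 - 37847 = -11351141/300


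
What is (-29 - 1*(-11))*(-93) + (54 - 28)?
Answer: 1700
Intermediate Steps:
(-29 - 1*(-11))*(-93) + (54 - 28) = (-29 + 11)*(-93) + 26 = -18*(-93) + 26 = 1674 + 26 = 1700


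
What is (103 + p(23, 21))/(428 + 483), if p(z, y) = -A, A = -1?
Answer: 104/911 ≈ 0.11416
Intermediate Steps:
p(z, y) = 1 (p(z, y) = -1*(-1) = 1)
(103 + p(23, 21))/(428 + 483) = (103 + 1)/(428 + 483) = 104/911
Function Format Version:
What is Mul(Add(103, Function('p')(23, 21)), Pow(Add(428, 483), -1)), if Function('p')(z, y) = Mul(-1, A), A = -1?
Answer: Rational(104, 911) ≈ 0.11416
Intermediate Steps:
Function('p')(z, y) = 1 (Function('p')(z, y) = Mul(-1, -1) = 1)
Mul(Add(103, Function('p')(23, 21)), Pow(Add(428, 483), -1)) = Mul(Add(103, 1), Pow(Add(428, 483), -1)) = Mul(104, Pow(911, -1)) = Mul(104, Rational(1, 911)) = Rational(104, 911)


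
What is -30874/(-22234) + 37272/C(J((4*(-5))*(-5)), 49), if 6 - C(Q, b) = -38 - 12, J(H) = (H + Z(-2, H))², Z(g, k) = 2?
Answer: 51902162/77819 ≈ 666.96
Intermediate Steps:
J(H) = (2 + H)² (J(H) = (H + 2)² = (2 + H)²)
C(Q, b) = 56 (C(Q, b) = 6 - (-38 - 12) = 6 - 1*(-50) = 6 + 50 = 56)
-30874/(-22234) + 37272/C(J((4*(-5))*(-5)), 49) = -30874/(-22234) + 37272/56 = -30874*(-1/22234) + 37272*(1/56) = 15437/11117 + 4659/7 = 51902162/77819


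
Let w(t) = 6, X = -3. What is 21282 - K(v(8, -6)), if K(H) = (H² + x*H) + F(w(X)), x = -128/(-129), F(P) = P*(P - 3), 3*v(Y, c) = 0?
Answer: 21264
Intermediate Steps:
v(Y, c) = 0 (v(Y, c) = (⅓)*0 = 0)
F(P) = P*(-3 + P)
x = 128/129 (x = -128*(-1/129) = 128/129 ≈ 0.99225)
K(H) = 18 + H² + 128*H/129 (K(H) = (H² + 128*H/129) + 6*(-3 + 6) = (H² + 128*H/129) + 6*3 = (H² + 128*H/129) + 18 = 18 + H² + 128*H/129)
21282 - K(v(8, -6)) = 21282 - (18 + 0² + (128/129)*0) = 21282 - (18 + 0 + 0) = 21282 - 1*18 = 21282 - 18 = 21264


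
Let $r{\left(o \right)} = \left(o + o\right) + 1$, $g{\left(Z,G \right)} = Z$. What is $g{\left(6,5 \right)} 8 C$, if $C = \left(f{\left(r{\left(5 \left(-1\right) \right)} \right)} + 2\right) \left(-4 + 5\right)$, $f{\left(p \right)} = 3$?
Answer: $240$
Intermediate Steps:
$r{\left(o \right)} = 1 + 2 o$ ($r{\left(o \right)} = 2 o + 1 = 1 + 2 o$)
$C = 5$ ($C = \left(3 + 2\right) \left(-4 + 5\right) = 5 \cdot 1 = 5$)
$g{\left(6,5 \right)} 8 C = 6 \cdot 8 \cdot 5 = 48 \cdot 5 = 240$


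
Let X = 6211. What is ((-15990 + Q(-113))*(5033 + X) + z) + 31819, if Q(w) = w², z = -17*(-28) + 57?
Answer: -36184572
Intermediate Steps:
z = 533 (z = 476 + 57 = 533)
((-15990 + Q(-113))*(5033 + X) + z) + 31819 = ((-15990 + (-113)²)*(5033 + 6211) + 533) + 31819 = ((-15990 + 12769)*11244 + 533) + 31819 = (-3221*11244 + 533) + 31819 = (-36216924 + 533) + 31819 = -36216391 + 31819 = -36184572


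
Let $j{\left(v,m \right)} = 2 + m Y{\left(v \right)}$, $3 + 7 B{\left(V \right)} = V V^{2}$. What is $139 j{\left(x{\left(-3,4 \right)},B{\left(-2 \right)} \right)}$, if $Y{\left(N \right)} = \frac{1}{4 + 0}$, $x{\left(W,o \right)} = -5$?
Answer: $\frac{6255}{28} \approx 223.39$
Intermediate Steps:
$Y{\left(N \right)} = \frac{1}{4}$
$B{\left(V \right)} = - \frac{3}{7} + \frac{V^{3}}{7}$ ($B{\left(V \right)} = - \frac{3}{7} + \frac{V V^{2}}{7} = - \frac{3}{7} + \frac{V^{3}}{7}$)
$j{\left(v,m \right)} = 2 + \frac{m}{4}$ ($j{\left(v,m \right)} = 2 + m \frac{1}{4} = 2 + \frac{m}{4}$)
$139 j{\left(x{\left(-3,4 \right)},B{\left(-2 \right)} \right)} = 139 \left(2 + \frac{- \frac{3}{7} + \frac{\left(-2\right)^{3}}{7}}{4}\right) = 139 \left(2 + \frac{- \frac{3}{7} + \frac{1}{7} \left(-8\right)}{4}\right) = 139 \left(2 + \frac{- \frac{3}{7} - \frac{8}{7}}{4}\right) = 139 \left(2 + \frac{1}{4} \left(- \frac{11}{7}\right)\right) = 139 \left(2 - \frac{11}{28}\right) = 139 \cdot \frac{45}{28} = \frac{6255}{28}$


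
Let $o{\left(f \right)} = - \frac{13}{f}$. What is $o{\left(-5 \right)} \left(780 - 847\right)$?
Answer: $- \frac{871}{5} \approx -174.2$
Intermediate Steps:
$o{\left(-5 \right)} \left(780 - 847\right) = - \frac{13}{-5} \left(780 - 847\right) = \left(-13\right) \left(- \frac{1}{5}\right) \left(-67\right) = \frac{13}{5} \left(-67\right) = - \frac{871}{5}$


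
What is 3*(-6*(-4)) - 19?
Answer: 53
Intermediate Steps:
3*(-6*(-4)) - 19 = 3*24 - 19 = 72 - 19 = 53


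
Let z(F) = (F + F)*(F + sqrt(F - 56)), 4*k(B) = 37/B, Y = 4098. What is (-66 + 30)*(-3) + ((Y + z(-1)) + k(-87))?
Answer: 1464347/348 - 2*I*sqrt(57) ≈ 4207.9 - 15.1*I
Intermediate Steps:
k(B) = 37/(4*B) (k(B) = (37/B)/4 = 37/(4*B))
z(F) = 2*F*(F + sqrt(-56 + F)) (z(F) = (2*F)*(F + sqrt(-56 + F)) = 2*F*(F + sqrt(-56 + F)))
(-66 + 30)*(-3) + ((Y + z(-1)) + k(-87)) = (-66 + 30)*(-3) + ((4098 + 2*(-1)*(-1 + sqrt(-56 - 1))) + (37/4)/(-87)) = -36*(-3) + ((4098 + 2*(-1)*(-1 + sqrt(-57))) + (37/4)*(-1/87)) = 108 + ((4098 + 2*(-1)*(-1 + I*sqrt(57))) - 37/348) = 108 + ((4098 + (2 - 2*I*sqrt(57))) - 37/348) = 108 + ((4100 - 2*I*sqrt(57)) - 37/348) = 108 + (1426763/348 - 2*I*sqrt(57)) = 1464347/348 - 2*I*sqrt(57)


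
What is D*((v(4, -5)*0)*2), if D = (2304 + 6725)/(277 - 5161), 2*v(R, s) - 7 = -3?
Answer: 0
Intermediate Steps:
v(R, s) = 2 (v(R, s) = 7/2 + (1/2)*(-3) = 7/2 - 3/2 = 2)
D = -9029/4884 (D = 9029/(-4884) = 9029*(-1/4884) = -9029/4884 ≈ -1.8487)
D*((v(4, -5)*0)*2) = -9029*2*0*2/4884 = -0*2 = -9029/4884*0 = 0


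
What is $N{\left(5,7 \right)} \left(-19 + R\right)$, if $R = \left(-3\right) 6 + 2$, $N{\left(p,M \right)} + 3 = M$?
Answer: $-140$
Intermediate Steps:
$N{\left(p,M \right)} = -3 + M$
$R = -16$ ($R = -18 + 2 = -16$)
$N{\left(5,7 \right)} \left(-19 + R\right) = \left(-3 + 7\right) \left(-19 - 16\right) = 4 \left(-35\right) = -140$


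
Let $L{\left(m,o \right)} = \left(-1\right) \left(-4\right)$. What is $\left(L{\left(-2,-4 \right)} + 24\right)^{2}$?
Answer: $784$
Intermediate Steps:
$L{\left(m,o \right)} = 4$
$\left(L{\left(-2,-4 \right)} + 24\right)^{2} = \left(4 + 24\right)^{2} = 28^{2} = 784$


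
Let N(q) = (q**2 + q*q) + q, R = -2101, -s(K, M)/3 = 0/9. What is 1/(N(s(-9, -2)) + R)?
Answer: -1/2101 ≈ -0.00047596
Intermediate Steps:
s(K, M) = 0 (s(K, M) = -0/9 = -3*0 = 0)
N(q) = q + 2*q**2 (N(q) = (q**2 + q**2) + q = 2*q**2 + q = q + 2*q**2)
1/(N(s(-9, -2)) + R) = 1/(0*(1 + 2*0) - 2101) = 1/(0*(1 + 0) - 2101) = 1/(0*1 - 2101) = 1/(0 - 2101) = 1/(-2101) = -1/2101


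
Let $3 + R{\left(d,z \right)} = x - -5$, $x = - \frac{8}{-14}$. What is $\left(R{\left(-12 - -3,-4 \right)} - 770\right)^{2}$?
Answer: $\frac{28858384}{49} \approx 5.8895 \cdot 10^{5}$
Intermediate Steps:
$x = \frac{4}{7}$ ($x = \left(-8\right) \left(- \frac{1}{14}\right) = \frac{4}{7} \approx 0.57143$)
$R{\left(d,z \right)} = \frac{18}{7}$ ($R{\left(d,z \right)} = -3 + \left(\frac{4}{7} - -5\right) = -3 + \left(\frac{4}{7} + 5\right) = -3 + \frac{39}{7} = \frac{18}{7}$)
$\left(R{\left(-12 - -3,-4 \right)} - 770\right)^{2} = \left(\frac{18}{7} - 770\right)^{2} = \left(- \frac{5372}{7}\right)^{2} = \frac{28858384}{49}$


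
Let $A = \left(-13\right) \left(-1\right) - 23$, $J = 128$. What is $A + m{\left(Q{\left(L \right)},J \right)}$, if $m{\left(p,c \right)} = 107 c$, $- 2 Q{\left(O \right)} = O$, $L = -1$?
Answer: $13686$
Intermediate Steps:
$Q{\left(O \right)} = - \frac{O}{2}$
$A = -10$ ($A = 13 - 23 = -10$)
$A + m{\left(Q{\left(L \right)},J \right)} = -10 + 107 \cdot 128 = -10 + 13696 = 13686$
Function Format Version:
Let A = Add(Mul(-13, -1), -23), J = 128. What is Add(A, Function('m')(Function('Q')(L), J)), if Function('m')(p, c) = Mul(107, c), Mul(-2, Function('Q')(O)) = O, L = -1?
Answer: 13686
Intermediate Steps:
Function('Q')(O) = Mul(Rational(-1, 2), O)
A = -10 (A = Add(13, -23) = -10)
Add(A, Function('m')(Function('Q')(L), J)) = Add(-10, Mul(107, 128)) = Add(-10, 13696) = 13686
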